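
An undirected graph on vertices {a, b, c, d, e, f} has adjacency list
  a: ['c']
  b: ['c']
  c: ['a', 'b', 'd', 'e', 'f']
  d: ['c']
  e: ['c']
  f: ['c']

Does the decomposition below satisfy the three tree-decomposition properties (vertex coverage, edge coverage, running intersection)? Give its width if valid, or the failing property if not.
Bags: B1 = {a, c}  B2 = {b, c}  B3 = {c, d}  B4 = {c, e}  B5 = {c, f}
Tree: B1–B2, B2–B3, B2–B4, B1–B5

Every vertex of G appears in some bag (union = {a, b, c, d, e, f}); every edge is covered by a bag; and for each vertex v the set of bags containing v is connected in the bag tree. The decomposition is therefore valid. The largest bag has 2 vertices, so the width is 1.

Yes; width 1.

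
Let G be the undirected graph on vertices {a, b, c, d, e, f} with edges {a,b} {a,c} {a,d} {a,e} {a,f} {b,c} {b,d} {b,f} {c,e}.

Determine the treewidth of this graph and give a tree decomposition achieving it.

The largest bag has 3 vertices, giving width 2; this decomposition certifies tw(G) ≤ 2. For the lower bound, the 3 vertices {a, c, e} are pairwise adjacent, and any tree decomposition puts a clique entirely inside one bag — forcing width ≥ 2. The upper and lower bounds meet at 2, so that is the treewidth.

Treewidth 2.
One such decomposition:
Bags: B1 = {a, b, f}  B2 = {a, b, d}  B3 = {a, b, c}  B4 = {a, c, e}
Tree: B1–B2, B2–B3, B3–B4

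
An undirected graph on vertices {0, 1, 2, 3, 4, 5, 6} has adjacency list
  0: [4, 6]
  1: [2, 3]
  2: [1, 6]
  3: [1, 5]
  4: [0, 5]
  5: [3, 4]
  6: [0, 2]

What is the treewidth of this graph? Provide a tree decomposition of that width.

Every bag has size at most 3, so the width is 3 − 1 = 2 and tw(G) ≤ 2. Since 6–0–4–5–3–1–2–6 is a cycle in G, G is not acyclic. Forests are exactly the graphs of treewidth ≤ 1, so tw(G) ≥ 2. Combining the bounds, tw(G) = 2.

Treewidth 2.
Bags: B1 = {0, 4, 6}  B2 = {4, 5, 6}  B3 = {3, 5, 6}  B4 = {1, 3, 6}  B5 = {1, 2, 6}
Tree: B1–B2, B2–B3, B3–B4, B4–B5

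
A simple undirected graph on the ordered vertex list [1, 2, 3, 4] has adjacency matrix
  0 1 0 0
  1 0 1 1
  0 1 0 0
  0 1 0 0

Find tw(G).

A width-1 tree decomposition is:
Bags: B1 = {2, 3}  B2 = {1, 2}  B3 = {2, 4}
Tree: B1–B2, B1–B3
The largest bag has 2 vertices, giving width 1; this decomposition certifies tw(G) ≤ 1. Any graph with an edge has treewidth ≥ 1, and G has the edge 2–3. Hence tw(G) = 1 exactly.

1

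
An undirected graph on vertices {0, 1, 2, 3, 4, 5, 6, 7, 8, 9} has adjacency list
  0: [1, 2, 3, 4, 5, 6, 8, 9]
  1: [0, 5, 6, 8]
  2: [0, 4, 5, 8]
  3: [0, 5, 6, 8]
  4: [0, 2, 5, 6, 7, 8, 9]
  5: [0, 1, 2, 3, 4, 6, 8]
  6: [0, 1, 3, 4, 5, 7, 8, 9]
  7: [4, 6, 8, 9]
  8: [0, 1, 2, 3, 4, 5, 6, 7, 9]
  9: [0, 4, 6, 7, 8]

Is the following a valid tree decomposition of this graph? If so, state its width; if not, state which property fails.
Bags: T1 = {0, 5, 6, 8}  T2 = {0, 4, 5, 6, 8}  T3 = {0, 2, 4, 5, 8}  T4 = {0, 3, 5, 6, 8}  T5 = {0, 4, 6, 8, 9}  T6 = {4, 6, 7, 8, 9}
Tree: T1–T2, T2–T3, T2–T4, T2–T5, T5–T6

No — vertex 1 appears in no bag.

A tree decomposition must satisfy three properties: every vertex lies in some bag; for every edge, both endpoints lie together in some bag; and for every vertex, the bags containing it form a connected subtree. Here vertex 1 appears in no bag, so the decomposition is invalid.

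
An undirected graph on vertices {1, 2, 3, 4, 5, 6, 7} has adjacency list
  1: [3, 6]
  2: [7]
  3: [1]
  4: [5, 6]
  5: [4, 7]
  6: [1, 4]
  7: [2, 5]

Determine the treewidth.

1

A width-1 tree decomposition is:
Bags: B1 = {2, 7}  B2 = {5, 7}  B3 = {4, 5}  B4 = {4, 6}  B5 = {1, 6}  B6 = {1, 3}
Tree: B1–B2, B2–B3, B3–B4, B4–B5, B5–B6
Every bag has size at most 2, so the width is 2 − 1 = 1 and tw(G) ≤ 1. Since G has at least one edge (e.g. 2–7), it is not an edgeless graph, so tw(G) ≥ 1. Therefore the treewidth is 1.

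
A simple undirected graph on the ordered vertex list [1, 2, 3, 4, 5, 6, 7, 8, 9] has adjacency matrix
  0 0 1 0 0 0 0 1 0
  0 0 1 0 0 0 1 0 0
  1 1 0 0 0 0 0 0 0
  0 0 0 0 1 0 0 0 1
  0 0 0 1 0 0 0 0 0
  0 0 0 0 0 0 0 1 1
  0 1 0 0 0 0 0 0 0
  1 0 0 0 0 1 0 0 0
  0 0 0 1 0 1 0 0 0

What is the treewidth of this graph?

1

A width-1 tree decomposition is:
Bags: B1 = {4, 5}  B2 = {4, 9}  B3 = {6, 9}  B4 = {6, 8}  B5 = {1, 8}  B6 = {1, 3}  B7 = {2, 3}  B8 = {2, 7}
Tree: B1–B2, B2–B3, B3–B4, B4–B5, B5–B6, B6–B7, B7–B8
The largest bag has 2 vertices, giving width 1; this decomposition certifies tw(G) ≤ 1. G has an edge, so its treewidth is at least 1. Therefore the treewidth is 1.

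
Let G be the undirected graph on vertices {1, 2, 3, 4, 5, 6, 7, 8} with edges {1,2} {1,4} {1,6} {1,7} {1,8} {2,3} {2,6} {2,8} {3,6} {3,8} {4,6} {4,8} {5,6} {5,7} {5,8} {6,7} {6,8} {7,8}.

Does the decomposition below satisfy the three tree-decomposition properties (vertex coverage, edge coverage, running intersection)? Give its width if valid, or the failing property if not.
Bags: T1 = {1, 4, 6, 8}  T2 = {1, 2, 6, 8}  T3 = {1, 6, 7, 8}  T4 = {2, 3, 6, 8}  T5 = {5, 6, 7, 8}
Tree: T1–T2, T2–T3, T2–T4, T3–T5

Yes; width 3.

Checking the three conditions: (i) the bags cover all of {1, 2, 3, 4, 5, 6, 7, 8}; (ii) for each edge, some bag contains both endpoints; (iii) the bags containing any fixed vertex form a subtree. All hold, so the decomposition is valid with width 4 − 1 = 3.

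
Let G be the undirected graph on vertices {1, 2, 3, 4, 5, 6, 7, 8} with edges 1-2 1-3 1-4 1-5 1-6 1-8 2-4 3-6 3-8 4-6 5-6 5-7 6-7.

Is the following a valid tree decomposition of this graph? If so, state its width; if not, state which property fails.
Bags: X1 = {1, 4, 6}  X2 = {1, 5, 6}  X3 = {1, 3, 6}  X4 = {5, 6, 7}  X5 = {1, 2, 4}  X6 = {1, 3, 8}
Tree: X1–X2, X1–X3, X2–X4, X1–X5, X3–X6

Yes; width 2.

Checking the three conditions: (i) the bags cover all of {1, 2, 3, 4, 5, 6, 7, 8}; (ii) for each edge, some bag contains both endpoints; (iii) the bags containing any fixed vertex form a subtree. All hold, so the decomposition is valid with width 3 − 1 = 2.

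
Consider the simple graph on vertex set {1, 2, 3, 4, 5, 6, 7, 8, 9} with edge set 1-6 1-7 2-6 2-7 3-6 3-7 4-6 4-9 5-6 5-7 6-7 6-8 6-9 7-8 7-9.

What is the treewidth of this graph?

2

A width-2 tree decomposition is:
Bags: B1 = {6, 7, 8}  B2 = {3, 6, 7}  B3 = {1, 6, 7}  B4 = {6, 7, 9}  B5 = {4, 6, 9}  B6 = {5, 6, 7}  B7 = {2, 6, 7}
Tree: B1–B2, B2–B3, B3–B4, B4–B5, B2–B6, B1–B7
Each bag holds 3 vertices, so the decomposition has width 2, which upper-bounds the treewidth. Conversely, {4, 6, 9} is a clique of size 3, and the vertices of any clique must share a bag in every tree decomposition; so some bag has ≥ 3 vertices and tw(G) ≥ 2. Therefore the treewidth is 2.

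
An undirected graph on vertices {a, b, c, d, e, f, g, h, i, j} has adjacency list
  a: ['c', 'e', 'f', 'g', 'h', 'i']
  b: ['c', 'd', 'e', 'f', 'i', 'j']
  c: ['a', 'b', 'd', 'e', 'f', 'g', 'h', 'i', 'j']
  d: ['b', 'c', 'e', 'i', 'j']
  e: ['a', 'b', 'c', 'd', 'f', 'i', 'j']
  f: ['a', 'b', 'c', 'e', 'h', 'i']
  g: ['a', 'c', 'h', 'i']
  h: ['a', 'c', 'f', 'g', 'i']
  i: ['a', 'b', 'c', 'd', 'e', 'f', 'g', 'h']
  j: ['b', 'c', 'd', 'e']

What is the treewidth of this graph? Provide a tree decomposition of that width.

Treewidth 4.
One optimal decomposition is:
Bags: B1 = {b, c, e, f, i}  B2 = {a, c, e, f, i}  B3 = {b, c, d, e, i}  B4 = {a, c, f, h, i}  B5 = {b, c, d, e, j}  B6 = {a, c, g, h, i}
Tree: B1–B2, B1–B3, B2–B4, B3–B5, B4–B6

Each bag holds 5 vertices, so the decomposition has width 4, which upper-bounds the treewidth. On the other hand G contains the 5-clique {b, c, d, e, j}. A clique must lie in a single bag of any decomposition, so no decomposition can have width below 4. Hence tw(G) = 4 exactly.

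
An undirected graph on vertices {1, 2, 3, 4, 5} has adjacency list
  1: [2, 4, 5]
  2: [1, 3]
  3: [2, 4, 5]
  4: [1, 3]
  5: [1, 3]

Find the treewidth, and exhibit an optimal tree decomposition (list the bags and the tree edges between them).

Every bag has size at most 3, so the width is 3 − 1 = 2 and tw(G) ≤ 2. Since 3–2–1–4–3 is a cycle in G, G is not acyclic. Forests are exactly the graphs of treewidth ≤ 1, so tw(G) ≥ 2. Combining the bounds, tw(G) = 2.

Treewidth 2.
One such decomposition:
Bags: B1 = {1, 2, 3}  B2 = {1, 3, 4}  B3 = {1, 3, 5}
Tree: B1–B2, B2–B3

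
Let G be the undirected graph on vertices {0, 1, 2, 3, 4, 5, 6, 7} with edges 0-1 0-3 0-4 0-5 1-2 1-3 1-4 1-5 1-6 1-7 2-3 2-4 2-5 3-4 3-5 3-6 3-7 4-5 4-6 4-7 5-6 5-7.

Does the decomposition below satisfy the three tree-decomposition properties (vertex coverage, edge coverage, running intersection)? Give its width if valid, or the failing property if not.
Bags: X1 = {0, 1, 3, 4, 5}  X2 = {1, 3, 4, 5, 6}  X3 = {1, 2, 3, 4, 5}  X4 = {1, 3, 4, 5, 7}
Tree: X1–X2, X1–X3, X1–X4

Checking the three conditions: (i) the bags cover all of {0, 1, 2, 3, 4, 5, 6, 7}; (ii) for each edge, some bag contains both endpoints; (iii) the bags containing any fixed vertex form a subtree. All hold, so the decomposition is valid with width 5 − 1 = 4.

Yes; width 4.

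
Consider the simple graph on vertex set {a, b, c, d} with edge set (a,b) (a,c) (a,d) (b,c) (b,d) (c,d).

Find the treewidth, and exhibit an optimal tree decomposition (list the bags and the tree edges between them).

Treewidth 3.
Bags: B1 = {a, b, c, d}
Tree: (single bag)

With just one bag of size 4, the width is 4 − 1 = 3, so tw(G) ≤ 3. On the other hand G contains the 4-clique {a, b, c, d}. A clique must lie in a single bag of any decomposition, so no decomposition can have width below 3. Therefore the treewidth is 3.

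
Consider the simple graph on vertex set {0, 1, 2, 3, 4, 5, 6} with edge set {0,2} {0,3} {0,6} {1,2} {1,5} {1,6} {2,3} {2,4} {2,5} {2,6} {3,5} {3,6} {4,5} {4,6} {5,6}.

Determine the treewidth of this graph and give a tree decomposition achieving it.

Each bag holds 4 vertices, so the decomposition has width 3, which upper-bounds the treewidth. On the other hand G contains the 4-clique {0, 2, 3, 6}. A clique must lie in a single bag of any decomposition, so no decomposition can have width below 3. Combining the bounds, tw(G) = 3.

Treewidth 3.
One optimal decomposition is:
Bags: B1 = {0, 2, 3, 6}  B2 = {2, 3, 5, 6}  B3 = {1, 2, 5, 6}  B4 = {2, 4, 5, 6}
Tree: B1–B2, B2–B3, B3–B4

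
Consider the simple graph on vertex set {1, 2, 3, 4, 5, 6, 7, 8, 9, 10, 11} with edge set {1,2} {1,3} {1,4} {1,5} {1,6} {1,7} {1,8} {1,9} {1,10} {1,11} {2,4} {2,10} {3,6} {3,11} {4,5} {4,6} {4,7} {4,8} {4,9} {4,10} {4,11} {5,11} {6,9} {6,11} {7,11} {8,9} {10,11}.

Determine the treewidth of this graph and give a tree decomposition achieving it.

The largest bag has 4 vertices, giving width 3; this decomposition certifies tw(G) ≤ 3. Conversely, {1, 3, 6, 11} is a clique of size 4, and the vertices of any clique must share a bag in every tree decomposition; so some bag has ≥ 4 vertices and tw(G) ≥ 3. The upper and lower bounds meet at 3, so that is the treewidth.

Treewidth 3.
One such decomposition:
Bags: B1 = {1, 3, 6, 11}  B2 = {1, 4, 6, 11}  B3 = {1, 4, 6, 9}  B4 = {1, 4, 7, 11}  B5 = {1, 4, 10, 11}  B6 = {1, 4, 5, 11}  B7 = {1, 2, 4, 10}  B8 = {1, 4, 8, 9}
Tree: B1–B2, B2–B3, B2–B4, B2–B5, B4–B6, B5–B7, B3–B8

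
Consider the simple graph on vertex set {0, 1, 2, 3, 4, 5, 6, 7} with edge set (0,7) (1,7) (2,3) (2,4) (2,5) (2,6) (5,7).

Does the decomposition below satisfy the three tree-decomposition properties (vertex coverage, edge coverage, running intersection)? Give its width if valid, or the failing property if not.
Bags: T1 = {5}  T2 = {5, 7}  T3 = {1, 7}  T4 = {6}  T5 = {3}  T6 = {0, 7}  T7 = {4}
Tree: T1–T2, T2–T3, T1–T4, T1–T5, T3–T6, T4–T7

No — vertex 2 appears in no bag.

A tree decomposition must satisfy three properties: every vertex lies in some bag; for every edge, both endpoints lie together in some bag; and for every vertex, the bags containing it form a connected subtree. Here vertex 2 appears in no bag, so the decomposition is invalid.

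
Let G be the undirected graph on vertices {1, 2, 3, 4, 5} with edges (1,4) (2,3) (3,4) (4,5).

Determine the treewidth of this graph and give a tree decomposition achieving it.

Every bag has size at most 2, so the width is 2 − 1 = 1 and tw(G) ≤ 1. Since G has at least one edge (e.g. 4–3), it is not an edgeless graph, so tw(G) ≥ 1. The upper and lower bounds meet at 1, so that is the treewidth.

Treewidth 1.
One such decomposition:
Bags: B1 = {3, 4}  B2 = {2, 3}  B3 = {1, 4}  B4 = {4, 5}
Tree: B1–B2, B1–B3, B1–B4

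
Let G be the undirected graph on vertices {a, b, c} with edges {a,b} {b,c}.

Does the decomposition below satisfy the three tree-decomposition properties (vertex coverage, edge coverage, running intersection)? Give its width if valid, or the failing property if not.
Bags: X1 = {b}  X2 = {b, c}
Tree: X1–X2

No — vertex a appears in no bag.

A tree decomposition must satisfy three properties: every vertex lies in some bag; for every edge, both endpoints lie together in some bag; and for every vertex, the bags containing it form a connected subtree. Here vertex a appears in no bag, so the decomposition is invalid.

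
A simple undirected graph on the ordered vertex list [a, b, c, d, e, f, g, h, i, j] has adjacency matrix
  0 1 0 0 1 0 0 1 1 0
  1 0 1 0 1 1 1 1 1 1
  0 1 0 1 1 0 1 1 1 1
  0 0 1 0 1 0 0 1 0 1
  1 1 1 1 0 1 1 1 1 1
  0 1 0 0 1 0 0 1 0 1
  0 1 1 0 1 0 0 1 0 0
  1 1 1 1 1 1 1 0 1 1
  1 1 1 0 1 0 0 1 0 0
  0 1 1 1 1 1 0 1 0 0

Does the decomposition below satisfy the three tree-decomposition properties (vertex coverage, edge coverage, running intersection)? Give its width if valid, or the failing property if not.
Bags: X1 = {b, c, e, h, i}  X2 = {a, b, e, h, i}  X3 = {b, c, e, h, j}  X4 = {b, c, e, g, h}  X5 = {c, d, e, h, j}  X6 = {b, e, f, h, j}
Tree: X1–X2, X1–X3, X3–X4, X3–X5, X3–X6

Checking the three conditions: (i) the bags cover all of {a, b, c, d, e, f, g, h, i, j}; (ii) for each edge, some bag contains both endpoints; (iii) the bags containing any fixed vertex form a subtree. All hold, so the decomposition is valid with width 5 − 1 = 4.

Yes; width 4.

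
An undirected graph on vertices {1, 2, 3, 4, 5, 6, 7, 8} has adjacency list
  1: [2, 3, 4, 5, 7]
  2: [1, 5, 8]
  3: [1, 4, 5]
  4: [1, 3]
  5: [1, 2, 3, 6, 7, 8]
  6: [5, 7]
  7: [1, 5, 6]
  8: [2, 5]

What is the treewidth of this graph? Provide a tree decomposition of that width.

The largest bag has 3 vertices, giving width 2; this decomposition certifies tw(G) ≤ 2. Conversely, {1, 3, 4} is a clique of size 3, and the vertices of any clique must share a bag in every tree decomposition; so some bag has ≥ 3 vertices and tw(G) ≥ 2. Therefore the treewidth is 2.

Treewidth 2.
One optimal decomposition is:
Bags: B1 = {1, 5, 7}  B2 = {5, 6, 7}  B3 = {1, 2, 5}  B4 = {1, 3, 5}  B5 = {2, 5, 8}  B6 = {1, 3, 4}
Tree: B1–B2, B1–B3, B3–B4, B3–B5, B4–B6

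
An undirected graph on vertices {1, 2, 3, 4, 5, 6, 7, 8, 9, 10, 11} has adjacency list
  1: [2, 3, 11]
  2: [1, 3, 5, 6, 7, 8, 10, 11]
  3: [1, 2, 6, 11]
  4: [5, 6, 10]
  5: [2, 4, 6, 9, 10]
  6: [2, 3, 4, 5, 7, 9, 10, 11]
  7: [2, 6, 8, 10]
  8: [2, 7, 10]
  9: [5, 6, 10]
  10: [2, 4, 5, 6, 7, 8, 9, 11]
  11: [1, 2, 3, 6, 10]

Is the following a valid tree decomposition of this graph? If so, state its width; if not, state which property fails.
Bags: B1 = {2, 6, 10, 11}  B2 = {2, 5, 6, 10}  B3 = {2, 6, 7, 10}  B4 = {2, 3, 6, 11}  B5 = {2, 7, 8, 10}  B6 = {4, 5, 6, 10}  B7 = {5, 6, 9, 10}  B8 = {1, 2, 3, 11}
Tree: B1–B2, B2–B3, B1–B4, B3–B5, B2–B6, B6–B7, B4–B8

Vertex coverage: the bags together contain {1, 2, 3, 4, 5, 6, 7, 8, 9, 10, 11}, the full vertex set. Edge coverage: each edge of G has both endpoints in at least one bag. Running intersection: for every vertex, the bags containing it form a connected subtree. All three properties hold, so this is a valid tree decomposition of width max|bag| − 1 = 3, and hence tw(G) ≤ 3.

Yes; width 3.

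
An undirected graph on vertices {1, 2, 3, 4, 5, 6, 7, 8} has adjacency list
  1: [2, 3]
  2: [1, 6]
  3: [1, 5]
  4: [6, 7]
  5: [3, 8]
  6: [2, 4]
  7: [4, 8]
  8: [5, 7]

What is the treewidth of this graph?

A width-2 tree decomposition is:
Bags: B1 = {1, 3, 5}  B2 = {1, 5, 8}  B3 = {1, 7, 8}  B4 = {1, 4, 7}  B5 = {1, 4, 6}  B6 = {1, 2, 6}
Tree: B1–B2, B2–B3, B3–B4, B4–B5, B5–B6
Each bag holds 3 vertices, so the decomposition has width 2, which upper-bounds the treewidth. Since 1–3–5–8–7–4–6–2–1 is a cycle in G, G is not acyclic. Forests are exactly the graphs of treewidth ≤ 1, so tw(G) ≥ 2. Hence tw(G) = 2 exactly.

2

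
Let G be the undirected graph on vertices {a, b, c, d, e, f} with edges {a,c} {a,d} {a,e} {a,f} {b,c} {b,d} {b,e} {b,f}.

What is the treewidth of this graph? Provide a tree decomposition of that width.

Treewidth 2.
One such decomposition:
Bags: B1 = {a, b, c}  B2 = {a, b, d}  B3 = {a, b, f}  B4 = {a, b, e}
Tree: B1–B2, B2–B3, B3–B4

Each bag holds 3 vertices, so the decomposition has width 2, which upper-bounds the treewidth. For the lower bound, G contains the cycle b–c–a–d–b, so G is not a forest; only forests have treewidth ≤ 1, hence tw(G) ≥ 2. Combining the bounds, tw(G) = 2.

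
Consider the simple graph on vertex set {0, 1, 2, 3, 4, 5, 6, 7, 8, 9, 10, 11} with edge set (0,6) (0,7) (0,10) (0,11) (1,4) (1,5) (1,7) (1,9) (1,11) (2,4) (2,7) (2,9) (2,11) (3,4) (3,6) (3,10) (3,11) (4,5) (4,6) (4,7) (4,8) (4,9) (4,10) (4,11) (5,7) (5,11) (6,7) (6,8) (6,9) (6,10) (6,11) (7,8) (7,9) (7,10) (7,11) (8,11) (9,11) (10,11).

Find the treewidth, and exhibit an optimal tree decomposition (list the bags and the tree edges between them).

Each bag holds 5 vertices, so the decomposition has width 4, which upper-bounds the treewidth. For the lower bound, the 5 vertices {0, 6, 7, 10, 11} are pairwise adjacent, and any tree decomposition puts a clique entirely inside one bag — forcing width ≥ 4. The upper and lower bounds meet at 4, so that is the treewidth.

Treewidth 4.
One such decomposition:
Bags: B1 = {1, 4, 7, 9, 11}  B2 = {4, 6, 7, 9, 11}  B3 = {1, 4, 5, 7, 11}  B4 = {4, 6, 7, 8, 11}  B5 = {2, 4, 7, 9, 11}  B6 = {4, 6, 7, 10, 11}  B7 = {0, 6, 7, 10, 11}  B8 = {3, 4, 6, 10, 11}
Tree: B1–B2, B1–B3, B2–B4, B1–B5, B4–B6, B6–B7, B6–B8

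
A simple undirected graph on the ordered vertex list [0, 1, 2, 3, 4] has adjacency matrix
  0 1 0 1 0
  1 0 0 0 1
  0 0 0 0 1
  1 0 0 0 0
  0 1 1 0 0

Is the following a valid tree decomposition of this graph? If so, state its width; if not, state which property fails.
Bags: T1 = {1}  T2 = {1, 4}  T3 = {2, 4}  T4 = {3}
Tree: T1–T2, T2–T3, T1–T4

No — vertex 0 appears in no bag.

A tree decomposition must satisfy three properties: every vertex lies in some bag; for every edge, both endpoints lie together in some bag; and for every vertex, the bags containing it form a connected subtree. Here vertex 0 appears in no bag, so the decomposition is invalid.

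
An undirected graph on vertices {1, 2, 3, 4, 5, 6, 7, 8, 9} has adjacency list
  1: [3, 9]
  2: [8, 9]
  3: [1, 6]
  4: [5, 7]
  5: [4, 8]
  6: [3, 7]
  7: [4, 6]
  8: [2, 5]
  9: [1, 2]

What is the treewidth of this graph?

A width-2 tree decomposition is:
Bags: B1 = {1, 3, 6}  B2 = {1, 6, 7}  B3 = {1, 4, 7}  B4 = {1, 4, 5}  B5 = {1, 5, 8}  B6 = {1, 2, 8}  B7 = {1, 2, 9}
Tree: B1–B2, B2–B3, B3–B4, B4–B5, B5–B6, B6–B7
The largest bag has 3 vertices, giving width 2; this decomposition certifies tw(G) ≤ 2. Since 1–3–6–7–4–5–8–2–9–1 is a cycle in G, G is not acyclic. Forests are exactly the graphs of treewidth ≤ 1, so tw(G) ≥ 2. The upper and lower bounds meet at 2, so that is the treewidth.

2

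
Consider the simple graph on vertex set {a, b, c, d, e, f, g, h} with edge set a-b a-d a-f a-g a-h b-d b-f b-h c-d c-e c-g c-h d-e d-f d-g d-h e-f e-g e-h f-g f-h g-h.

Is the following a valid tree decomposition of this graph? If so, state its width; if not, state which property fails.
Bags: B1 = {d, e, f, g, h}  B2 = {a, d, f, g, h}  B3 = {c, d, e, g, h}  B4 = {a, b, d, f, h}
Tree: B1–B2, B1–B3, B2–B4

Yes; width 4.

Vertex coverage: the bags together contain {a, b, c, d, e, f, g, h}, the full vertex set. Edge coverage: each edge of G has both endpoints in at least one bag. Running intersection: for every vertex, the bags containing it form a connected subtree. All three properties hold, so this is a valid tree decomposition of width max|bag| − 1 = 4, and hence tw(G) ≤ 4.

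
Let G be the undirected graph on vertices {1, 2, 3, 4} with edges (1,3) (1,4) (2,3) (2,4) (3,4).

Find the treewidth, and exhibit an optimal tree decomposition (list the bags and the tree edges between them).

Treewidth 2.
Bags: B1 = {1, 3, 4}  B2 = {2, 3, 4}
Tree: B1–B2

The largest bag has 3 vertices, giving width 2; this decomposition certifies tw(G) ≤ 2. Conversely, {1, 3, 4} is a clique of size 3, and the vertices of any clique must share a bag in every tree decomposition; so some bag has ≥ 3 vertices and tw(G) ≥ 2. Hence tw(G) = 2 exactly.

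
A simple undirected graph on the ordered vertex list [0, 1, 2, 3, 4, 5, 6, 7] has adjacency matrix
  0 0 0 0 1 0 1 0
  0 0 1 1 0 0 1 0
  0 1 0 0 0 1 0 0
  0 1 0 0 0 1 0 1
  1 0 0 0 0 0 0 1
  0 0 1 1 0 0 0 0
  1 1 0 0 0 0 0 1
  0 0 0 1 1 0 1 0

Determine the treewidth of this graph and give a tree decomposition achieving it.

Treewidth 2.
Bags: B1 = {1, 2, 5}  B2 = {1, 3, 5}  B3 = {1, 3, 6}  B4 = {3, 6, 7}  B5 = {0, 6, 7}  B6 = {0, 4, 7}
Tree: B1–B2, B2–B3, B3–B4, B4–B5, B5–B6

The largest bag has 3 vertices, giving width 2; this decomposition certifies tw(G) ≤ 2. The edges 2–5–3–1–2 form a cycle, so G is not a tree and its treewidth is at least 2. Hence tw(G) = 2 exactly.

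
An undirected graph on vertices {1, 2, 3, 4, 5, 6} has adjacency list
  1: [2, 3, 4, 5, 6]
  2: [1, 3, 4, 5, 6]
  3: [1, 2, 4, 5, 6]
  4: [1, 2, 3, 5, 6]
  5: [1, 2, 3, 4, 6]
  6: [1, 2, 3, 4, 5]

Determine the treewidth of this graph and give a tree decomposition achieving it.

With just one bag of size 6, the width is 6 − 1 = 5, so tw(G) ≤ 5. On the other hand G contains the 6-clique {1, 2, 3, 4, 5, 6}. A clique must lie in a single bag of any decomposition, so no decomposition can have width below 5. Combining the bounds, tw(G) = 5.

Treewidth 5.
Bags: B1 = {1, 2, 3, 4, 5, 6}
Tree: (single bag)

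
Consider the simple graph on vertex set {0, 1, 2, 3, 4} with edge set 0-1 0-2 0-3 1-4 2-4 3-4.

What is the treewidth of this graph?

A width-2 tree decomposition is:
Bags: B1 = {0, 2, 4}  B2 = {0, 1, 4}  B3 = {0, 3, 4}
Tree: B1–B2, B2–B3
The largest bag has 3 vertices, giving width 2; this decomposition certifies tw(G) ≤ 2. Since 2–4–1–0–2 is a cycle in G, G is not acyclic. Forests are exactly the graphs of treewidth ≤ 1, so tw(G) ≥ 2. Hence tw(G) = 2 exactly.

2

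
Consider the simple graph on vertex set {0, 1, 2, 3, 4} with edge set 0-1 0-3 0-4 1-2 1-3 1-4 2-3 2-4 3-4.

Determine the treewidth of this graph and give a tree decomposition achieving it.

Treewidth 3.
One optimal decomposition is:
Bags: B1 = {1, 2, 3, 4}  B2 = {0, 1, 3, 4}
Tree: B1–B2

Each bag holds 4 vertices, so the decomposition has width 3, which upper-bounds the treewidth. On the other hand G contains the 4-clique {0, 1, 3, 4}. A clique must lie in a single bag of any decomposition, so no decomposition can have width below 3. Therefore the treewidth is 3.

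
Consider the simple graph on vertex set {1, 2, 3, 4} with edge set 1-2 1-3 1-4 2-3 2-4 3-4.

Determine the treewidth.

A width-3 tree decomposition is:
Bags: B1 = {1, 2, 3, 4}
Tree: (single bag)
A single bag containing all 4 vertices is trivially a valid decomposition of width 3. Conversely, {1, 2, 3, 4} is a clique of size 4, and the vertices of any clique must share a bag in every tree decomposition; so some bag has ≥ 4 vertices and tw(G) ≥ 3. Therefore the treewidth is 3.

3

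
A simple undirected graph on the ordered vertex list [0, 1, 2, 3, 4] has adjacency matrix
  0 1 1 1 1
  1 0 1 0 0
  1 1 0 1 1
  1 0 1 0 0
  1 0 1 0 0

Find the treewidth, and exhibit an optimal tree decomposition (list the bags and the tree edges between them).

Treewidth 2.
One such decomposition:
Bags: B1 = {0, 2, 3}  B2 = {0, 1, 2}  B3 = {0, 2, 4}
Tree: B1–B2, B1–B3

The largest bag has 3 vertices, giving width 2; this decomposition certifies tw(G) ≤ 2. Conversely, {0, 1, 2} is a clique of size 3, and the vertices of any clique must share a bag in every tree decomposition; so some bag has ≥ 3 vertices and tw(G) ≥ 2. Therefore the treewidth is 2.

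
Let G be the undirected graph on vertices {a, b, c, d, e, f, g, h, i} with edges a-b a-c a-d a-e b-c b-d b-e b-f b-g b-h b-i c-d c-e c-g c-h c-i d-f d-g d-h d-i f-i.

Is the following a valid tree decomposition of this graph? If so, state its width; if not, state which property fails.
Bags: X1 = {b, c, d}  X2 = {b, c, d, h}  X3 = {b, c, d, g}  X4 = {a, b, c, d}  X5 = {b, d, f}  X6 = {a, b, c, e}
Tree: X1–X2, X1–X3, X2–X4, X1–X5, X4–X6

A tree decomposition must satisfy three properties: every vertex lies in some bag; for every edge, both endpoints lie together in some bag; and for every vertex, the bags containing it form a connected subtree. Here vertex i appears in no bag, so the decomposition is invalid.

No — vertex i appears in no bag.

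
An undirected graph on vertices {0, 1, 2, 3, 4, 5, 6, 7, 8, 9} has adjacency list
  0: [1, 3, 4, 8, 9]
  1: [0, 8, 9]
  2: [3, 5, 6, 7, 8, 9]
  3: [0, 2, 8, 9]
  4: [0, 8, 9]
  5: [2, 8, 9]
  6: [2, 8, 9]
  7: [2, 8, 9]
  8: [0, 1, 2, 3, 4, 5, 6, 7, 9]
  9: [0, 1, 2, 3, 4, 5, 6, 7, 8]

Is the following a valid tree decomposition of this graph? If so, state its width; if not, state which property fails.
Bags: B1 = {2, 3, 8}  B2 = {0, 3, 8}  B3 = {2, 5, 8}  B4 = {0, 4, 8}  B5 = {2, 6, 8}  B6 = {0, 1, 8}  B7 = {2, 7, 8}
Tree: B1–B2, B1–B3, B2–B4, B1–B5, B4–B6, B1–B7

A tree decomposition must satisfy three properties: every vertex lies in some bag; for every edge, both endpoints lie together in some bag; and for every vertex, the bags containing it form a connected subtree. Here vertex 9 appears in no bag, so the decomposition is invalid.

No — vertex 9 appears in no bag.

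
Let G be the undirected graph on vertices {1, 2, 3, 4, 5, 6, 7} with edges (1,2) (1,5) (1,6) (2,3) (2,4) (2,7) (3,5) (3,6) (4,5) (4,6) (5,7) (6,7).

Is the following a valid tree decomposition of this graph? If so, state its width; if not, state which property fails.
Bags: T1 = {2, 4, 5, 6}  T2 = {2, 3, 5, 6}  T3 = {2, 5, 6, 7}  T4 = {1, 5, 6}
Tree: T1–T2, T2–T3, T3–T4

A tree decomposition must satisfy three properties: every vertex lies in some bag; for every edge, both endpoints lie together in some bag; and for every vertex, the bags containing it form a connected subtree. Here edge (2,1) lies in no bag, so the decomposition is invalid.

No — edge (2,1) lies in no bag.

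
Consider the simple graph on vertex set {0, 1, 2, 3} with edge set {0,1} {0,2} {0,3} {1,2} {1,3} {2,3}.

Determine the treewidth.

A width-3 tree decomposition is:
Bags: B1 = {0, 1, 2, 3}
Tree: (single bag)
A single bag containing all 4 vertices is trivially a valid decomposition of width 3. Conversely, {0, 1, 2, 3} is a clique of size 4, and the vertices of any clique must share a bag in every tree decomposition; so some bag has ≥ 4 vertices and tw(G) ≥ 3. Hence tw(G) = 3 exactly.

3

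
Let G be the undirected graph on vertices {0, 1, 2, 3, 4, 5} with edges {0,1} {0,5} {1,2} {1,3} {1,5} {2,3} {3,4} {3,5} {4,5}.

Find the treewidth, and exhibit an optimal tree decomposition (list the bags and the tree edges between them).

Treewidth 2.
One optimal decomposition is:
Bags: B1 = {1, 2, 3}  B2 = {1, 3, 5}  B3 = {3, 4, 5}  B4 = {0, 1, 5}
Tree: B1–B2, B2–B3, B2–B4

Each bag holds 3 vertices, so the decomposition has width 2, which upper-bounds the treewidth. On the other hand G contains the 3-clique {0, 1, 5}. A clique must lie in a single bag of any decomposition, so no decomposition can have width below 2. Combining the bounds, tw(G) = 2.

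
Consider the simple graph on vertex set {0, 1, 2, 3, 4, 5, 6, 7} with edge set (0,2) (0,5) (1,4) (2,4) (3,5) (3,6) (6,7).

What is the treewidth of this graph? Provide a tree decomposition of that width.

Each bag holds 2 vertices, so the decomposition has width 1, which upper-bounds the treewidth. Since G has at least one edge (e.g. 7–6), it is not an edgeless graph, so tw(G) ≥ 1. The upper and lower bounds meet at 1, so that is the treewidth.

Treewidth 1.
One such decomposition:
Bags: B1 = {6, 7}  B2 = {3, 6}  B3 = {3, 5}  B4 = {0, 5}  B5 = {0, 2}  B6 = {2, 4}  B7 = {1, 4}
Tree: B1–B2, B2–B3, B3–B4, B4–B5, B5–B6, B6–B7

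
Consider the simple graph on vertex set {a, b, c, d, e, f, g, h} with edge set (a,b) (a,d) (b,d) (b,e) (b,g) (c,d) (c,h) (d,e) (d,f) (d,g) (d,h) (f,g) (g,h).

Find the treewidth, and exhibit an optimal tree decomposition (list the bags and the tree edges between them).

Treewidth 2.
Bags: B1 = {b, d, g}  B2 = {d, g, h}  B3 = {a, b, d}  B4 = {b, d, e}  B5 = {c, d, h}  B6 = {d, f, g}
Tree: B1–B2, B1–B3, B1–B4, B2–B5, B1–B6

Every bag has size at most 3, so the width is 3 − 1 = 2 and tw(G) ≤ 2. Conversely, {d, g, h} is a clique of size 3, and the vertices of any clique must share a bag in every tree decomposition; so some bag has ≥ 3 vertices and tw(G) ≥ 2. Combining the bounds, tw(G) = 2.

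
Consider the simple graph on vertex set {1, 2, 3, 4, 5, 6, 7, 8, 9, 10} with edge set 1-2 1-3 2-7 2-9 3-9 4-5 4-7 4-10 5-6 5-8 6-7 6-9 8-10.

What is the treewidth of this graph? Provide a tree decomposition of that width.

Every bag has size at most 3, so the width is 3 − 1 = 2 and tw(G) ≤ 2. Since 3–1–2–9–3 is a cycle in G, G is not acyclic. Forests are exactly the graphs of treewidth ≤ 1, so tw(G) ≥ 2. The upper and lower bounds meet at 2, so that is the treewidth.

Treewidth 2.
One optimal decomposition is:
Bags: B1 = {1, 3, 9}  B2 = {1, 2, 9}  B3 = {2, 6, 9}  B4 = {2, 6, 7}  B5 = {5, 6, 7}  B6 = {4, 5, 7}  B7 = {4, 5, 8}  B8 = {4, 8, 10}
Tree: B1–B2, B2–B3, B3–B4, B4–B5, B5–B6, B6–B7, B7–B8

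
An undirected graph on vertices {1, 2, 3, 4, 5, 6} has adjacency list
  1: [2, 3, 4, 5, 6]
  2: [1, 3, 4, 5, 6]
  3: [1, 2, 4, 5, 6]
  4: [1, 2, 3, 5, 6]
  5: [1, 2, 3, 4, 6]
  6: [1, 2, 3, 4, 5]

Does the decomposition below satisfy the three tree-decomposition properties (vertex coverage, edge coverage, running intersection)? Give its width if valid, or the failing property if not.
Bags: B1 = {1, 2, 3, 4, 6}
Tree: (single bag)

A tree decomposition must satisfy three properties: every vertex lies in some bag; for every edge, both endpoints lie together in some bag; and for every vertex, the bags containing it form a connected subtree. Here vertex 5 appears in no bag, so the decomposition is invalid.

No — vertex 5 appears in no bag.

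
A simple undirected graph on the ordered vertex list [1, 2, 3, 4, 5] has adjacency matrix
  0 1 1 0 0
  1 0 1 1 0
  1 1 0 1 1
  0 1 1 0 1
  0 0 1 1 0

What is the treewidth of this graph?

2

A width-2 tree decomposition is:
Bags: B1 = {3, 4, 5}  B2 = {2, 3, 4}  B3 = {1, 2, 3}
Tree: B1–B2, B2–B3
Each bag holds 3 vertices, so the decomposition has width 2, which upper-bounds the treewidth. For the lower bound, the 3 vertices {1, 2, 3} are pairwise adjacent, and any tree decomposition puts a clique entirely inside one bag — forcing width ≥ 2. Hence tw(G) = 2 exactly.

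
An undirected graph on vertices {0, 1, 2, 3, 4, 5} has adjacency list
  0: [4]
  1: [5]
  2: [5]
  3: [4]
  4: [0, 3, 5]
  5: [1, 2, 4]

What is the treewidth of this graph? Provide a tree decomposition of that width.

Each bag holds 2 vertices, so the decomposition has width 1, which upper-bounds the treewidth. G has an edge, so its treewidth is at least 1. Hence tw(G) = 1 exactly.

Treewidth 1.
One such decomposition:
Bags: B1 = {1, 5}  B2 = {4, 5}  B3 = {3, 4}  B4 = {0, 4}  B5 = {2, 5}
Tree: B1–B2, B2–B3, B3–B4, B2–B5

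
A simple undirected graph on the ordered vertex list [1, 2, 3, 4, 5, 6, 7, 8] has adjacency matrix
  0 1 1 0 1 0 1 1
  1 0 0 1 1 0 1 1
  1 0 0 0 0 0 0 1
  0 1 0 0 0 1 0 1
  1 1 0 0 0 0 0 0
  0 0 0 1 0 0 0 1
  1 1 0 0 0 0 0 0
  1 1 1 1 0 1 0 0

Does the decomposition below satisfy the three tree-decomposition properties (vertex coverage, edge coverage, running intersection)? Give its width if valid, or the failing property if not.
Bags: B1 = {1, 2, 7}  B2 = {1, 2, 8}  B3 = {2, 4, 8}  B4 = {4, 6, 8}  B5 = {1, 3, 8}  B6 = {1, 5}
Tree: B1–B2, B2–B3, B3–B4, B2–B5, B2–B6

No — edge (2,5) lies in no bag.

A tree decomposition must satisfy three properties: every vertex lies in some bag; for every edge, both endpoints lie together in some bag; and for every vertex, the bags containing it form a connected subtree. Here edge (2,5) lies in no bag, so the decomposition is invalid.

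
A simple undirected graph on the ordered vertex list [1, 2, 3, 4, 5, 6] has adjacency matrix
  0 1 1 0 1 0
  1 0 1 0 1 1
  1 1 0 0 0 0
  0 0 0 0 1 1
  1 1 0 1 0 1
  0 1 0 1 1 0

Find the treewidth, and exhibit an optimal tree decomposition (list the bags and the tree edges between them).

The largest bag has 3 vertices, giving width 2; this decomposition certifies tw(G) ≤ 2. For the lower bound, the 3 vertices {1, 2, 3} are pairwise adjacent, and any tree decomposition puts a clique entirely inside one bag — forcing width ≥ 2. Therefore the treewidth is 2.

Treewidth 2.
One such decomposition:
Bags: B1 = {1, 2, 5}  B2 = {2, 5, 6}  B3 = {1, 2, 3}  B4 = {4, 5, 6}
Tree: B1–B2, B1–B3, B2–B4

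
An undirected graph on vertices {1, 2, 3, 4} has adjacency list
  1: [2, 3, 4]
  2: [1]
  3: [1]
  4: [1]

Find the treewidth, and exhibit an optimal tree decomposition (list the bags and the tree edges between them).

Treewidth 1.
One such decomposition:
Bags: B1 = {1, 3}  B2 = {1, 2}  B3 = {1, 4}
Tree: B1–B2, B2–B3

The largest bag has 2 vertices, giving width 1; this decomposition certifies tw(G) ≤ 1. Any graph with an edge has treewidth ≥ 1, and G has the edge 3–1. Hence tw(G) = 1 exactly.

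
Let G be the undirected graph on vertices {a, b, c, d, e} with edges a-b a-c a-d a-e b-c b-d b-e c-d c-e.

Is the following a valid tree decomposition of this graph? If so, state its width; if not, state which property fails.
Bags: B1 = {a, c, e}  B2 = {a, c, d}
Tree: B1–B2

A tree decomposition must satisfy three properties: every vertex lies in some bag; for every edge, both endpoints lie together in some bag; and for every vertex, the bags containing it form a connected subtree. Here vertex b appears in no bag, so the decomposition is invalid.

No — vertex b appears in no bag.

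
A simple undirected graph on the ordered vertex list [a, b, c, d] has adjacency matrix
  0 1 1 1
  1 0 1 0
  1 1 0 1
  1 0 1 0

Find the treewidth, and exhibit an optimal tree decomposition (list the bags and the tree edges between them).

Each bag holds 3 vertices, so the decomposition has width 2, which upper-bounds the treewidth. Conversely, {a, c, d} is a clique of size 3, and the vertices of any clique must share a bag in every tree decomposition; so some bag has ≥ 3 vertices and tw(G) ≥ 2. Hence tw(G) = 2 exactly.

Treewidth 2.
One optimal decomposition is:
Bags: B1 = {a, b, c}  B2 = {a, c, d}
Tree: B1–B2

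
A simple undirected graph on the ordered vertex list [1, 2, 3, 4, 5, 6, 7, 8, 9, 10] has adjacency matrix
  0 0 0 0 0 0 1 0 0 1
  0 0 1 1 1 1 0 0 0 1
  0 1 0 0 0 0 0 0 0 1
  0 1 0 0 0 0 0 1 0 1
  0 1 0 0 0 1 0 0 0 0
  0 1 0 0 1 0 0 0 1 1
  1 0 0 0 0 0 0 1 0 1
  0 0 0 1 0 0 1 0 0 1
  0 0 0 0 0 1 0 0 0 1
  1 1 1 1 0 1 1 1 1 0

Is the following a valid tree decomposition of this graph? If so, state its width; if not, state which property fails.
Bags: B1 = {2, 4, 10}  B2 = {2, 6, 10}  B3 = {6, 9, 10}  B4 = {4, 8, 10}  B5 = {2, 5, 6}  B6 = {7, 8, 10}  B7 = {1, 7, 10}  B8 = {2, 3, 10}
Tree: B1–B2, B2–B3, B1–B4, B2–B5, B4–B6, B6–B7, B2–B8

Vertex coverage: the bags together contain {1, 2, 3, 4, 5, 6, 7, 8, 9, 10}, the full vertex set. Edge coverage: each edge of G has both endpoints in at least one bag. Running intersection: for every vertex, the bags containing it form a connected subtree. All three properties hold, so this is a valid tree decomposition of width max|bag| − 1 = 2, and hence tw(G) ≤ 2.

Yes; width 2.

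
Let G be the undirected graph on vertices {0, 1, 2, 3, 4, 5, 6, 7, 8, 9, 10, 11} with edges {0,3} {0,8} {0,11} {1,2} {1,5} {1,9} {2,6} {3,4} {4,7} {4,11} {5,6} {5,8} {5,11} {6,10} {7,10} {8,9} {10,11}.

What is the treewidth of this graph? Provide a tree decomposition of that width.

Treewidth 3.
Bags: B1 = {1, 2, 8, 9}  B2 = {1, 2, 5, 8}  B3 = {2, 5, 6, 8}  B4 = {0, 5, 6, 8}  B5 = {0, 5, 6, 11}  B6 = {0, 6, 10, 11}  B7 = {0, 3, 10, 11}  B8 = {3, 4, 10, 11}  B9 = {3, 4, 7, 10}
Tree: B1–B2, B2–B3, B3–B4, B4–B5, B5–B6, B6–B7, B7–B8, B8–B9

The largest bag has 4 vertices, giving width 3; this decomposition certifies tw(G) ≤ 3. For the lower bound: the 4 vertex sets {1,2,9}, {8}, {5}, {0,6,10,11} are disjoint, each induces a connected subgraph, and every pair is joined by at least one edge of G. Contracting each set to a single vertex therefore yields K_{4} as a minor, and since treewidth is minor-monotone, tw(G) ≥ tw(K_{4}) = 3. The upper and lower bounds meet at 3, so that is the treewidth.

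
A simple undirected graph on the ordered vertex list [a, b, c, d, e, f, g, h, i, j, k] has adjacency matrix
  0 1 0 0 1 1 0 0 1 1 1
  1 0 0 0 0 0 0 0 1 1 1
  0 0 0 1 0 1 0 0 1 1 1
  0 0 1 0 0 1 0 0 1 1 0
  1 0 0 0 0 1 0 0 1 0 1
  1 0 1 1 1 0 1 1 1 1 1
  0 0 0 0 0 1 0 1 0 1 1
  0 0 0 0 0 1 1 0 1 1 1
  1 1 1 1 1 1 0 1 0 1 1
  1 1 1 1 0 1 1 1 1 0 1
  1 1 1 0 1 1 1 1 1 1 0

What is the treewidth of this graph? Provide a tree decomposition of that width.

Every bag has size at most 5, so the width is 5 − 1 = 4 and tw(G) ≤ 4. For the lower bound, the 5 vertices {c, d, f, i, j} are pairwise adjacent, and any tree decomposition puts a clique entirely inside one bag — forcing width ≥ 4. Therefore the treewidth is 4.

Treewidth 4.
Bags: B1 = {c, f, i, j, k}  B2 = {a, f, i, j, k}  B3 = {a, b, i, j, k}  B4 = {f, h, i, j, k}  B5 = {f, g, h, j, k}  B6 = {a, e, f, i, k}  B7 = {c, d, f, i, j}
Tree: B1–B2, B2–B3, B2–B4, B4–B5, B2–B6, B1–B7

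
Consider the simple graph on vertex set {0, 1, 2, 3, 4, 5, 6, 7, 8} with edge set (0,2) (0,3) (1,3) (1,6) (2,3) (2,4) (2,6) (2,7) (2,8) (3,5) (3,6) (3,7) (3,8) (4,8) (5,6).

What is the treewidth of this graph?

2

A width-2 tree decomposition is:
Bags: B1 = {2, 3, 7}  B2 = {2, 3, 6}  B3 = {1, 3, 6}  B4 = {2, 3, 8}  B5 = {2, 4, 8}  B6 = {3, 5, 6}  B7 = {0, 2, 3}
Tree: B1–B2, B2–B3, B2–B4, B4–B5, B3–B6, B1–B7
Every bag has size at most 3, so the width is 3 − 1 = 2 and tw(G) ≤ 2. Conversely, {1, 3, 6} is a clique of size 3, and the vertices of any clique must share a bag in every tree decomposition; so some bag has ≥ 3 vertices and tw(G) ≥ 2. Therefore the treewidth is 2.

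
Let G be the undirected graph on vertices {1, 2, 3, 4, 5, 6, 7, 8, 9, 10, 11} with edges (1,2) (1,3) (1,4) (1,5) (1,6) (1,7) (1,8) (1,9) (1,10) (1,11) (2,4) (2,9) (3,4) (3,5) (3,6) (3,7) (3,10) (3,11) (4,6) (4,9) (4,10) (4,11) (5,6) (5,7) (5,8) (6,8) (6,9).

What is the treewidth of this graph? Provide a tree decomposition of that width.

Treewidth 3.
Bags: B1 = {1, 3, 4, 11}  B2 = {1, 3, 4, 6}  B3 = {1, 3, 5, 6}  B4 = {1, 3, 5, 7}  B5 = {1, 4, 6, 9}  B6 = {1, 3, 4, 10}  B7 = {1, 5, 6, 8}  B8 = {1, 2, 4, 9}
Tree: B1–B2, B2–B3, B3–B4, B2–B5, B2–B6, B3–B7, B5–B8

The largest bag has 4 vertices, giving width 3; this decomposition certifies tw(G) ≤ 3. Conversely, {1, 5, 6, 8} is a clique of size 4, and the vertices of any clique must share a bag in every tree decomposition; so some bag has ≥ 4 vertices and tw(G) ≥ 3. The upper and lower bounds meet at 3, so that is the treewidth.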